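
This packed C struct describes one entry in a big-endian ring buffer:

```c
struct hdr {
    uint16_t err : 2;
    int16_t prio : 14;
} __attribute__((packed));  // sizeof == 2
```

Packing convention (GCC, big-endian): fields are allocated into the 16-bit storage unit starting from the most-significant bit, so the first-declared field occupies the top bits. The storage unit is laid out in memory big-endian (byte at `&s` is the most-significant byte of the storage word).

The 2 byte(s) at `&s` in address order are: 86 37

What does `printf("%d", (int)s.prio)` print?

[0]=0x86 [1]=0x37 (big-endian) → word 0x8637
err:2 @ bit 14 → (0x8637>>14)&0x3 = 0x2
prio:14 @ bit 0 → (0x8637>>0)&0x3fff = 0x637  ←
prio signed 14b, MSB=0: value = 1591

1591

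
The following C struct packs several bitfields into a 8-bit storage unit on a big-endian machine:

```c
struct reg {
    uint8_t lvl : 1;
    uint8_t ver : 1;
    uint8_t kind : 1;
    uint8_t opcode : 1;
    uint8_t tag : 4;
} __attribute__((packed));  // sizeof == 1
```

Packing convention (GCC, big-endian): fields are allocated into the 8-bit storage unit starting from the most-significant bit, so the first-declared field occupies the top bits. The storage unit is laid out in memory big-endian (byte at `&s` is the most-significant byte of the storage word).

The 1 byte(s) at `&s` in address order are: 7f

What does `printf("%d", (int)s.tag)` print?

15

[0]=0x7f (big-endian) → word 0x7f
lvl [7+:1] = (word>>7) & 0x1 = 0
ver [6+:1] = (word>>6) & 0x1 = 1
kind [5+:1] = (word>>5) & 0x1 = 1
opcode [4+:1] = (word>>4) & 0x1 = 1
tag [0+:4] = (word>>0) & 0xf = 15  ←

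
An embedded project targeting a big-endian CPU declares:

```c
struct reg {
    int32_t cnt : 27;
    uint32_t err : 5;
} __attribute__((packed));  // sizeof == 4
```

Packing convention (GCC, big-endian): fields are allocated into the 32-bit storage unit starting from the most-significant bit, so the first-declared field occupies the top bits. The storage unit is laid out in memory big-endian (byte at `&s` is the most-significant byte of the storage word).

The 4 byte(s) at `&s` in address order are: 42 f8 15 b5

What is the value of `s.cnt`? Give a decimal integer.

[0]=0x42 [1]=0xf8 [2]=0x15 [3]=0xb5 (big-endian) → word 0x42f815b5
cnt [5+:27] = (word>>5) & 0x7ffffff = 35111085  ←
err [0+:5] = (word>>0) & 0x1f = 21
cnt signed 27b, MSB=0: value = 35111085

35111085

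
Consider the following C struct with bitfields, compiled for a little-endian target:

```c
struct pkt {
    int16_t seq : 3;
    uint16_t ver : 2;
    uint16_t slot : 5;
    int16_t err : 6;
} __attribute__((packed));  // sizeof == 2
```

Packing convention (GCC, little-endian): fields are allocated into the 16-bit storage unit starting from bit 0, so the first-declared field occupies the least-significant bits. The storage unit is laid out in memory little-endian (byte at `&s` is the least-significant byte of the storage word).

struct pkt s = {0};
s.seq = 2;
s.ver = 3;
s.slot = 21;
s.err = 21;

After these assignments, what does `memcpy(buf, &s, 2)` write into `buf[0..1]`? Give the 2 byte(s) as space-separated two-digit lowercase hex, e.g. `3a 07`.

ba 56

[0+:3] seq=2 & 0x7 = 0x2; word=0x0002
[3+:2] ver=3 & 0x3 = 0x3; word=0x001a
[5+:5] slot=21 & 0x1f = 0x15; word=0x02ba
[10+:6] err=21 & 0x3f = 0x15; word=0x56ba
word = 0x56ba → little-endian bytes:
  [0]=0xba  [1]=0x56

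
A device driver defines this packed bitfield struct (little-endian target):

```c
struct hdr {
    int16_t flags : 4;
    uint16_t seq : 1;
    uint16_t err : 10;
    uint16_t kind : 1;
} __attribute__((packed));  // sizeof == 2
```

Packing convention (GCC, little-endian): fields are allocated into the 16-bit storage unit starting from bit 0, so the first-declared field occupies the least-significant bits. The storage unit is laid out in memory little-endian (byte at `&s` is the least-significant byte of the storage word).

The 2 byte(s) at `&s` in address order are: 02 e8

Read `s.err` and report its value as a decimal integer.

[0]=0x02 [1]=0xe8 (little-endian) → word 0xe802
flags:4 @ bit 0 → (0xe802>>0)&0xf = 0x2
seq:1 @ bit 4 → (0xe802>>4)&0x1 = 0x0
err:10 @ bit 5 → (0xe802>>5)&0x3ff = 0x340  ←
kind:1 @ bit 15 → (0xe802>>15)&0x1 = 0x1

832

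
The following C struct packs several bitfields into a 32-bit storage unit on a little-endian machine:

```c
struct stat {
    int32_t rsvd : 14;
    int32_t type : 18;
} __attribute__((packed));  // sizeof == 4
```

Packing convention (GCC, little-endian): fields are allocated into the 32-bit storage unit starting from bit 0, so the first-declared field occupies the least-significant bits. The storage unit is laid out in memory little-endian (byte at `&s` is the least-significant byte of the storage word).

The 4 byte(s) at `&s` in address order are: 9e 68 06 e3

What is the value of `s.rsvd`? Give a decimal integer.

-5986

[0]=0x9e [1]=0x68 [2]=0x06 [3]=0xe3 (little-endian) → word 0xe306689e
rsvd [0+:14] = (word>>0) & 0x3fff = 10398  ←
type [14+:18] = (word>>14) & 0x3ffff = 232473
rsvd signed 14b, MSB=1: 10398 - 16384 = -5986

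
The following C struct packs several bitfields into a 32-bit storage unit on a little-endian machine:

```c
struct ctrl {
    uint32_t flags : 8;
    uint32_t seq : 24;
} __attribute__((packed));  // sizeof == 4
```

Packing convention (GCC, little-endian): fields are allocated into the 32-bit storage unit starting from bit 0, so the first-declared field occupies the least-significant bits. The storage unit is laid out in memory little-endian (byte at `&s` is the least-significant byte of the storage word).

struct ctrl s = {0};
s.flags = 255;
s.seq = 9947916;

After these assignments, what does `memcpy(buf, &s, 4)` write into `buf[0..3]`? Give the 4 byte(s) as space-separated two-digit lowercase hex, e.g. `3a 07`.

ff 0c cb 97

flags:8 = 255 → 0xff << 0 → word 0x000000ff
seq:24 = 9947916 → 0x97cb0c << 8 → word 0x97cb0cff
word = 0x97cb0cff → little-endian bytes:
  [0]=0xff  [1]=0x0c  [2]=0xcb  [3]=0x97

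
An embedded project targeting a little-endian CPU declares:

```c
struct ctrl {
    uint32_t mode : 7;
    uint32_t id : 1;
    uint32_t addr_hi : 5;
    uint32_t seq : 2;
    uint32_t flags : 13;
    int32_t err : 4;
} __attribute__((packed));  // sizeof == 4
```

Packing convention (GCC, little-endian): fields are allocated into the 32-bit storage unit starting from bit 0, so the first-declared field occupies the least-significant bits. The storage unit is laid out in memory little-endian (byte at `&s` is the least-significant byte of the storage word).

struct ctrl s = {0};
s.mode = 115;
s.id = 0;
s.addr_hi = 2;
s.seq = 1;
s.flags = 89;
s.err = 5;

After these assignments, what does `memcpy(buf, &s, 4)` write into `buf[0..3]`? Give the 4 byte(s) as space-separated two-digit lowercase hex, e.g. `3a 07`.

mode:7 = 115 → 0x73 << 0 → word 0x00000073
id:1 = 0 → 0x0 << 7 → word 0x00000073
addr_hi:5 = 2 → 0x2 << 8 → word 0x00000273
seq:2 = 1 → 0x1 << 13 → word 0x00002273
flags:13 = 89 → 0x59 << 15 → word 0x002ca273
err:4 = 5 → 0x5 << 28 → word 0x502ca273
word = 0x502ca273 → little-endian bytes:
  [0]=0x73  [1]=0xa2  [2]=0x2c  [3]=0x50

73 a2 2c 50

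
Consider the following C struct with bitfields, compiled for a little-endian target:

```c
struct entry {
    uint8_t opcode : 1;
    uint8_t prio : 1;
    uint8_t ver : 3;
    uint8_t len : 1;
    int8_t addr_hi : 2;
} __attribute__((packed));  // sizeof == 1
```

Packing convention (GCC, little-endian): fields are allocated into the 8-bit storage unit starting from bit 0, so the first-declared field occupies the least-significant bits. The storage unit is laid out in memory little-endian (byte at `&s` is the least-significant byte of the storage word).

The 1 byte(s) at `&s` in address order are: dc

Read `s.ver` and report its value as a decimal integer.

[0]=0xdc (little-endian) → word 0xdc
opcode [0+:1] = (word>>0) & 0x1 = 0
prio [1+:1] = (word>>1) & 0x1 = 0
ver [2+:3] = (word>>2) & 0x7 = 7  ←
len [5+:1] = (word>>5) & 0x1 = 0
addr_hi [6+:2] = (word>>6) & 0x3 = 3

7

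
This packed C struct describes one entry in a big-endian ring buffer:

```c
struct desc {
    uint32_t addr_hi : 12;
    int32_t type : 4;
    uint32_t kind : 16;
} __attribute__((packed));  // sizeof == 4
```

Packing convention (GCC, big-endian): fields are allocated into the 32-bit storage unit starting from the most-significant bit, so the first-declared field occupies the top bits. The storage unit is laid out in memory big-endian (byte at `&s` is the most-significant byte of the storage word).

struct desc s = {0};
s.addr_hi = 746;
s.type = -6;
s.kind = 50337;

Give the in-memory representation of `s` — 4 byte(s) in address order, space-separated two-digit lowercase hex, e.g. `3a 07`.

[20+:12] addr_hi=746 & 0xfff = 0x2ea; word=0x2ea00000
[16+:4] type=-6 & 0xf = 0xa; word=0x2eaa0000
[0+:16] kind=50337 & 0xffff = 0xc4a1; word=0x2eaac4a1
word = 0x2eaac4a1 → big-endian bytes:
  [0]=0x2e  [1]=0xaa  [2]=0xc4  [3]=0xa1

2e aa c4 a1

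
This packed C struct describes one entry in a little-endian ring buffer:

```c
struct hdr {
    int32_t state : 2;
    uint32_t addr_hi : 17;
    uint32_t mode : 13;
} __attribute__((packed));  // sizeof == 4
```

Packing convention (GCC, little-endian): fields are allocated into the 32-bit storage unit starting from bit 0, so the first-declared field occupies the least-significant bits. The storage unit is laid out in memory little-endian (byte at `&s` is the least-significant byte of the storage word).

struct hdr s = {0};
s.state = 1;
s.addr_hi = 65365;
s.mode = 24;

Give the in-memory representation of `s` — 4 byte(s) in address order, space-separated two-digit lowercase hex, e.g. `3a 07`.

state:2 = 1 → 0x1 << 0 → word 0x00000001
addr_hi:17 = 65365 → 0xff55 << 2 → word 0x0003fd55
mode:13 = 24 → 0x18 << 19 → word 0x00c3fd55
word = 0x00c3fd55 → little-endian bytes:
  [0]=0x55  [1]=0xfd  [2]=0xc3  [3]=0x00

55 fd c3 00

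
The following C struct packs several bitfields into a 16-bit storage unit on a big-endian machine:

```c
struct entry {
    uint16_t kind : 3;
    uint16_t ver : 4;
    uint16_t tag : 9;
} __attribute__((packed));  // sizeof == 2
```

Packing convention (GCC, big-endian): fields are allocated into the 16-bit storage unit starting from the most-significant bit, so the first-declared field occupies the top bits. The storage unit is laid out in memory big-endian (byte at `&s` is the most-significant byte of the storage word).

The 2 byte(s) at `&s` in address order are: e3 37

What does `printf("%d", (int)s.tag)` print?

[0]=0xe3 [1]=0x37 (big-endian) → word 0xe337
kind:3 @ bit 13 → (0xe337>>13)&0x7 = 0x7
ver:4 @ bit 9 → (0xe337>>9)&0xf = 0x1
tag:9 @ bit 0 → (0xe337>>0)&0x1ff = 0x137  ←

311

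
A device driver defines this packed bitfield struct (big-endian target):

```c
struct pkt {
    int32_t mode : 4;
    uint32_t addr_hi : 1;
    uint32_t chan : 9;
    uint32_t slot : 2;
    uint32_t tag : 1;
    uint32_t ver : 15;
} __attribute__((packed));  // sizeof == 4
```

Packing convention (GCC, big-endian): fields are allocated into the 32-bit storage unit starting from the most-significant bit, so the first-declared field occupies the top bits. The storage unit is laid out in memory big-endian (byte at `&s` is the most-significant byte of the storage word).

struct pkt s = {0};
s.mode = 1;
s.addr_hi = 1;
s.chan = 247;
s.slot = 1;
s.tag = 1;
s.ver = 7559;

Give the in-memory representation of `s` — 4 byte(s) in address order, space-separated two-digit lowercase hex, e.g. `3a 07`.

mode:4 = 1 → 0x1 << 28 → word 0x10000000
addr_hi:1 = 1 → 0x1 << 27 → word 0x18000000
chan:9 = 247 → 0xf7 << 18 → word 0x1bdc0000
slot:2 = 1 → 0x1 << 16 → word 0x1bdd0000
tag:1 = 1 → 0x1 << 15 → word 0x1bdd8000
ver:15 = 7559 → 0x1d87 << 0 → word 0x1bdd9d87
word = 0x1bdd9d87 → big-endian bytes:
  [0]=0x1b  [1]=0xdd  [2]=0x9d  [3]=0x87

1b dd 9d 87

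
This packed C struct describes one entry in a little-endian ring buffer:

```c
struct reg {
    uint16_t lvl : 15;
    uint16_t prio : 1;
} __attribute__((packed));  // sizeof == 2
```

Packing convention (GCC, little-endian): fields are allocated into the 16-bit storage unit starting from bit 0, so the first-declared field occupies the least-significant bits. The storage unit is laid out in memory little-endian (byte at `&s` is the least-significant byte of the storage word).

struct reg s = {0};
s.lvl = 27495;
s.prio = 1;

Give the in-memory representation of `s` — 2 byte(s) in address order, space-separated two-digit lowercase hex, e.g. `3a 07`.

67 eb

lvl:15 = 27495 → 0x6b67 << 0 → word 0x6b67
prio:1 = 1 → 0x1 << 15 → word 0xeb67
word = 0xeb67 → little-endian bytes:
  [0]=0x67  [1]=0xeb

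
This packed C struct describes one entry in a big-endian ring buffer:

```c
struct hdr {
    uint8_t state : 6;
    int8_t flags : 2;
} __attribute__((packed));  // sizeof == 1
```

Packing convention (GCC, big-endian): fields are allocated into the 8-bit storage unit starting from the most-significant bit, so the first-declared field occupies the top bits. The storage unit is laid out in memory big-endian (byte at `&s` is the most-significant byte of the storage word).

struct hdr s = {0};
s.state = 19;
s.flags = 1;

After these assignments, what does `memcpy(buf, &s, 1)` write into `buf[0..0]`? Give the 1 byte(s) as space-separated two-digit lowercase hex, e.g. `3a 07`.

4d

[2+:6] state=19 & 0x3f = 0x13; word=0x4c
[0+:2] flags=1 & 0x3 = 0x1; word=0x4d
word = 0x4d → big-endian bytes:
  [0]=0x4d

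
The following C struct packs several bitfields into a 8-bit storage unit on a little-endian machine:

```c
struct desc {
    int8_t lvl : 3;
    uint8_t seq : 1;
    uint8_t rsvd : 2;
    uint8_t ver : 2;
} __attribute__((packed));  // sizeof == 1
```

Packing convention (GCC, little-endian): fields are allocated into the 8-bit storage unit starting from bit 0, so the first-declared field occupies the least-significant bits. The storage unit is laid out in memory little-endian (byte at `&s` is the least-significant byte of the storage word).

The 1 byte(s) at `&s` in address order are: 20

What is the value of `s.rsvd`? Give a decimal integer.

2

[0]=0x20 (little-endian) → word 0x20
lvl [0+:3] = (word>>0) & 0x7 = 0
seq [3+:1] = (word>>3) & 0x1 = 0
rsvd [4+:2] = (word>>4) & 0x3 = 2  ←
ver [6+:2] = (word>>6) & 0x3 = 0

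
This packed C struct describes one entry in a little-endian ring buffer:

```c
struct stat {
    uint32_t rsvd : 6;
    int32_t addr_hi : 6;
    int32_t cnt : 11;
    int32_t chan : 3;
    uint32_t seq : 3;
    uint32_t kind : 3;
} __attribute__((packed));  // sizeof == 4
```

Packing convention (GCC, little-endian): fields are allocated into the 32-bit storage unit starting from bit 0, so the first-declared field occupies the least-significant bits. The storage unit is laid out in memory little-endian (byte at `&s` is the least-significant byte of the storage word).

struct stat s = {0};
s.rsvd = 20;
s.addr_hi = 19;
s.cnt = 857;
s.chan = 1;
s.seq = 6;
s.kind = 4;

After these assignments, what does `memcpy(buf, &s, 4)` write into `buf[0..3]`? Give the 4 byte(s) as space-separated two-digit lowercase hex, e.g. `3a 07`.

d4 94 b5 98

rsvd:6 = 20 → 0x14 << 0 → word 0x00000014
addr_hi:6 = 19 → 0x13 << 6 → word 0x000004d4
cnt:11 = 857 → 0x359 << 12 → word 0x003594d4
chan:3 = 1 → 0x1 << 23 → word 0x00b594d4
seq:3 = 6 → 0x6 << 26 → word 0x18b594d4
kind:3 = 4 → 0x4 << 29 → word 0x98b594d4
word = 0x98b594d4 → little-endian bytes:
  [0]=0xd4  [1]=0x94  [2]=0xb5  [3]=0x98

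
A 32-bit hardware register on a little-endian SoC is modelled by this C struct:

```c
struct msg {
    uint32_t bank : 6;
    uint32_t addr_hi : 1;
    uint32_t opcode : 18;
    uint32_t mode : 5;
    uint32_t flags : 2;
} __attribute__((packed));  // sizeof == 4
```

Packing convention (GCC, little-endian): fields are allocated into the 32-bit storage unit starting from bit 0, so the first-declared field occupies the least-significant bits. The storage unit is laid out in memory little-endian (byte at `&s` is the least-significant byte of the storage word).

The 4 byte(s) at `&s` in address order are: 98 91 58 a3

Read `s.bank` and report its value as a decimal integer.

[0]=0x98 [1]=0x91 [2]=0x58 [3]=0xa3 (little-endian) → word 0xa3589198
bank:6 @ bit 0 → (0xa3589198>>0)&0x3f = 0x18  ←
addr_hi:1 @ bit 6 → (0xa3589198>>6)&0x1 = 0x0
opcode:18 @ bit 7 → (0xa3589198>>7)&0x3ffff = 0x2b123
mode:5 @ bit 25 → (0xa3589198>>25)&0x1f = 0x11
flags:2 @ bit 30 → (0xa3589198>>30)&0x3 = 0x2

24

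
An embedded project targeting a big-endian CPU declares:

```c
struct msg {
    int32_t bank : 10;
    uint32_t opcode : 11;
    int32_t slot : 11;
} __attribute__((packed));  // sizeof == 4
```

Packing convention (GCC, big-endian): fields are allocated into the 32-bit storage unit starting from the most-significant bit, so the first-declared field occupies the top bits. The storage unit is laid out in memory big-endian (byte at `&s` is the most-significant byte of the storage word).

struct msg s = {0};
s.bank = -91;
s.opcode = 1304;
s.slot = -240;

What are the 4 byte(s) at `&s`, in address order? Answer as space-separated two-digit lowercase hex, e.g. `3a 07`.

e9 68 c7 10

bank (10b) val=-91 bits=0x3a5 at bit 22: 0xe9400000
opcode (11b) val=1304 bits=0x518 at bit 11: 0xe968c000
slot (11b) val=-240 bits=0x710 at bit 0: 0xe968c710
word = 0xe968c710 → big-endian bytes:
  [0]=0xe9  [1]=0x68  [2]=0xc7  [3]=0x10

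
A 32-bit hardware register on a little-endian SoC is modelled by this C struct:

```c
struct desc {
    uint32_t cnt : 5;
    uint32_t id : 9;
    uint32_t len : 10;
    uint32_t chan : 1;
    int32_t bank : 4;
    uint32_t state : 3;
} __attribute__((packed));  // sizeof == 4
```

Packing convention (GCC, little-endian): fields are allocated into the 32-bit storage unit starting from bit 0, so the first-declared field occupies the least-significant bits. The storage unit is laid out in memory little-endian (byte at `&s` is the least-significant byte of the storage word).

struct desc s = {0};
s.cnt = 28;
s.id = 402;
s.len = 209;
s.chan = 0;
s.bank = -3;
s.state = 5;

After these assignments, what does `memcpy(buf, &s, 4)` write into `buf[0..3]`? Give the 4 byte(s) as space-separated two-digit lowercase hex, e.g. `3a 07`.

5c 72 34 ba

cnt (5b) val=28 bits=0x1c at bit 0: 0x0000001c
id (9b) val=402 bits=0x192 at bit 5: 0x0000325c
len (10b) val=209 bits=0xd1 at bit 14: 0x0034725c
chan (1b) val=0 bits=0x0 at bit 24: 0x0034725c
bank (4b) val=-3 bits=0xd at bit 25: 0x1a34725c
state (3b) val=5 bits=0x5 at bit 29: 0xba34725c
word = 0xba34725c → little-endian bytes:
  [0]=0x5c  [1]=0x72  [2]=0x34  [3]=0xba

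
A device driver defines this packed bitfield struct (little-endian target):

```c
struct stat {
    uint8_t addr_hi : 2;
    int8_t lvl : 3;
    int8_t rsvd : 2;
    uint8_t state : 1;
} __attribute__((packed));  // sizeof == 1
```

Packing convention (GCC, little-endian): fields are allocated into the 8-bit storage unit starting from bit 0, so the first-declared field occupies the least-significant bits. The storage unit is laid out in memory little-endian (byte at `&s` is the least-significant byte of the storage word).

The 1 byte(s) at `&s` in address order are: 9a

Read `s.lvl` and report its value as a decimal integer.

[0]=0x9a (little-endian) → word 0x9a
addr_hi:2 @ bit 0 → (0x9a>>0)&0x3 = 0x2
lvl:3 @ bit 2 → (0x9a>>2)&0x7 = 0x6  ←
rsvd:2 @ bit 5 → (0x9a>>5)&0x3 = 0x0
state:1 @ bit 7 → (0x9a>>7)&0x1 = 0x1
lvl signed 3b, MSB=1: 6 - 8 = -2

-2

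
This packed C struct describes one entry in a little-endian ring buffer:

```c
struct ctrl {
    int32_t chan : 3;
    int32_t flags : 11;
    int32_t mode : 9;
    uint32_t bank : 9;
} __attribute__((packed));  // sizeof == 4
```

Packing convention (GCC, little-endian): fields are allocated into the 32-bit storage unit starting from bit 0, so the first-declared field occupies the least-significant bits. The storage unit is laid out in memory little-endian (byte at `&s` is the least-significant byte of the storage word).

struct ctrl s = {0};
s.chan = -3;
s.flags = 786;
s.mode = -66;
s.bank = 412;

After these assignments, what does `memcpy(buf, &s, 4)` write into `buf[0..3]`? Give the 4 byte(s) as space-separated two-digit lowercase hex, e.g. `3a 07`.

95 98 6f ce

[0+:3] chan=-3 & 0x7 = 0x5; word=0x00000005
[3+:11] flags=786 & 0x7ff = 0x312; word=0x00001895
[14+:9] mode=-66 & 0x1ff = 0x1be; word=0x006f9895
[23+:9] bank=412 & 0x1ff = 0x19c; word=0xce6f9895
word = 0xce6f9895 → little-endian bytes:
  [0]=0x95  [1]=0x98  [2]=0x6f  [3]=0xce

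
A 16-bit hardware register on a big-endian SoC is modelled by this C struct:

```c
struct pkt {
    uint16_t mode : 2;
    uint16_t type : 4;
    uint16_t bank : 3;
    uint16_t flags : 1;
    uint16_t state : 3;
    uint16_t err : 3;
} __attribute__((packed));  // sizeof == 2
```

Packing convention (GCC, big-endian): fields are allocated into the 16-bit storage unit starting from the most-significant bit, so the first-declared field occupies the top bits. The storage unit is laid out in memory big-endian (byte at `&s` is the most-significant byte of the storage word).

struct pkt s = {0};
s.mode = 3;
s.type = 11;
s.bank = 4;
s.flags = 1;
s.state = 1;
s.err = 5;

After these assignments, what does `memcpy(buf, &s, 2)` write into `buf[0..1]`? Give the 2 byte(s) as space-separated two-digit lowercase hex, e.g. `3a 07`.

mode (2b) val=3 bits=0x3 at bit 14: 0xc000
type (4b) val=11 bits=0xb at bit 10: 0xec00
bank (3b) val=4 bits=0x4 at bit 7: 0xee00
flags (1b) val=1 bits=0x1 at bit 6: 0xee40
state (3b) val=1 bits=0x1 at bit 3: 0xee48
err (3b) val=5 bits=0x5 at bit 0: 0xee4d
word = 0xee4d → big-endian bytes:
  [0]=0xee  [1]=0x4d

ee 4d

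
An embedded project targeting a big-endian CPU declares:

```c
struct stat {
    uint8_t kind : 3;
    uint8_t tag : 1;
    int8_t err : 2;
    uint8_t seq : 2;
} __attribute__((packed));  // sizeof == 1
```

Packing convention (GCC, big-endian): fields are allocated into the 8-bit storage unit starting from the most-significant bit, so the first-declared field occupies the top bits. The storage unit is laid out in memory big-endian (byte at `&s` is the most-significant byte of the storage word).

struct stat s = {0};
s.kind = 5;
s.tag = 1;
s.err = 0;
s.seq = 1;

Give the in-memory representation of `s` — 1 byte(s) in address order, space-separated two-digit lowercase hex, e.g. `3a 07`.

[5+:3] kind=5 & 0x7 = 0x5; word=0xa0
[4+:1] tag=1 & 0x1 = 0x1; word=0xb0
[2+:2] err=0 & 0x3 = 0x0; word=0xb0
[0+:2] seq=1 & 0x3 = 0x1; word=0xb1
word = 0xb1 → big-endian bytes:
  [0]=0xb1

b1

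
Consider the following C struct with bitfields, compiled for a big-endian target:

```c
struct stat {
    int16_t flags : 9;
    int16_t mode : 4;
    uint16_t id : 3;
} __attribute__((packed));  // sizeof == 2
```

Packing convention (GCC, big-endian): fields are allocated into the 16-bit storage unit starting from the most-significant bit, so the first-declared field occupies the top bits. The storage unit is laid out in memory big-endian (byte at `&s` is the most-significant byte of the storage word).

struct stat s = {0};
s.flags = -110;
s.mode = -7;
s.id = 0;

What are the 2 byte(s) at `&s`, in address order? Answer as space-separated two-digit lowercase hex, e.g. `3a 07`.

flags:9 = -110 → 0x192 << 7 → word 0xc900
mode:4 = -7 → 0x9 << 3 → word 0xc948
id:3 = 0 → 0x0 << 0 → word 0xc948
word = 0xc948 → big-endian bytes:
  [0]=0xc9  [1]=0x48

c9 48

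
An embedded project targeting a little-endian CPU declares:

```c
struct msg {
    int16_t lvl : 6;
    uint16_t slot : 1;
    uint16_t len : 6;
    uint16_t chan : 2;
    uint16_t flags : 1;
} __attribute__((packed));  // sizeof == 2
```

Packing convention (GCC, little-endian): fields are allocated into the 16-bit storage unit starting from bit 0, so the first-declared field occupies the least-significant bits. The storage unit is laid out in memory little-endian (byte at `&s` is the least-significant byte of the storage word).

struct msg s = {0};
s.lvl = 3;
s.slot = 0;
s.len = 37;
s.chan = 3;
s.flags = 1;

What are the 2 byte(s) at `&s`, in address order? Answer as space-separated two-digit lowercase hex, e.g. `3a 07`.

[0+:6] lvl=3 & 0x3f = 0x3; word=0x0003
[6+:1] slot=0 & 0x1 = 0x0; word=0x0003
[7+:6] len=37 & 0x3f = 0x25; word=0x1283
[13+:2] chan=3 & 0x3 = 0x3; word=0x7283
[15+:1] flags=1 & 0x1 = 0x1; word=0xf283
word = 0xf283 → little-endian bytes:
  [0]=0x83  [1]=0xf2

83 f2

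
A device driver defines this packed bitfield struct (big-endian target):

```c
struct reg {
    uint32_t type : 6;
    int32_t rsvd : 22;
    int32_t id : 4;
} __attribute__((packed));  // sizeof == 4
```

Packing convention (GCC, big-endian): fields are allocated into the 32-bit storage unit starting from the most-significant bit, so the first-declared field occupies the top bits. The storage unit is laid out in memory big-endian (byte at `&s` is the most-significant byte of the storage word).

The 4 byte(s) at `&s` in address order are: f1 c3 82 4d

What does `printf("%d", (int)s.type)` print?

[0]=0xf1 [1]=0xc3 [2]=0x82 [3]=0x4d (big-endian) → word 0xf1c3824d
type:6 @ bit 26 → (0xf1c3824d>>26)&0x3f = 0x3c  ←
rsvd:22 @ bit 4 → (0xf1c3824d>>4)&0x3fffff = 0x1c3824
id:4 @ bit 0 → (0xf1c3824d>>0)&0xf = 0xd

60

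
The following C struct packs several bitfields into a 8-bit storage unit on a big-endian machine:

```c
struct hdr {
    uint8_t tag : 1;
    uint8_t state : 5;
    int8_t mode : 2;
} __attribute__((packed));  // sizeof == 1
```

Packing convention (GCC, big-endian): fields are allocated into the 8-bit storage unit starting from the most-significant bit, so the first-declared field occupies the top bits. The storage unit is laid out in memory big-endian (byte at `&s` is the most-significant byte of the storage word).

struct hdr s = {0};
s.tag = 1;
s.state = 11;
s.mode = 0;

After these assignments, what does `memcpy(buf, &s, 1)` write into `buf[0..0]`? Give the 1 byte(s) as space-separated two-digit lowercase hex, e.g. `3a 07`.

ac

tag:1 = 1 → 0x1 << 7 → word 0x80
state:5 = 11 → 0xb << 2 → word 0xac
mode:2 = 0 → 0x0 << 0 → word 0xac
word = 0xac → big-endian bytes:
  [0]=0xac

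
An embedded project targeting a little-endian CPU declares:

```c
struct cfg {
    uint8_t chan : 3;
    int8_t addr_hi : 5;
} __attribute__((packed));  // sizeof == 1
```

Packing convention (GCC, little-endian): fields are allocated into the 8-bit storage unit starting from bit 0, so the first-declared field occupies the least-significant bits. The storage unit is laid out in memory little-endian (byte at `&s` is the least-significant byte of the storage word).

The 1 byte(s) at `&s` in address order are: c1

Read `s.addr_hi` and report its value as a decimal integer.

-8

[0]=0xc1 (little-endian) → word 0xc1
chan [0+:3] = (word>>0) & 0x7 = 1
addr_hi [3+:5] = (word>>3) & 0x1f = 24  ←
addr_hi signed 5b, MSB=1: 24 - 32 = -8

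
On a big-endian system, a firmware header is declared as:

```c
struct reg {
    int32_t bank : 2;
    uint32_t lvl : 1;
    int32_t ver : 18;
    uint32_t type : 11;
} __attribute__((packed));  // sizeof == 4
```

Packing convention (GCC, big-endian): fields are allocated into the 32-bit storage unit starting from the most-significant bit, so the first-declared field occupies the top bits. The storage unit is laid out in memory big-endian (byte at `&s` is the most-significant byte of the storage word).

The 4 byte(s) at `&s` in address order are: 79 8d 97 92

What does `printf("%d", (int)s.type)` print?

[0]=0x79 [1]=0x8d [2]=0x97 [3]=0x92 (big-endian) → word 0x798d9792
bank [30+:2] = (word>>30) & 0x3 = 1
lvl [29+:1] = (word>>29) & 0x1 = 1
ver [11+:18] = (word>>11) & 0x3ffff = 209330
type [0+:11] = (word>>0) & 0x7ff = 1938  ←

1938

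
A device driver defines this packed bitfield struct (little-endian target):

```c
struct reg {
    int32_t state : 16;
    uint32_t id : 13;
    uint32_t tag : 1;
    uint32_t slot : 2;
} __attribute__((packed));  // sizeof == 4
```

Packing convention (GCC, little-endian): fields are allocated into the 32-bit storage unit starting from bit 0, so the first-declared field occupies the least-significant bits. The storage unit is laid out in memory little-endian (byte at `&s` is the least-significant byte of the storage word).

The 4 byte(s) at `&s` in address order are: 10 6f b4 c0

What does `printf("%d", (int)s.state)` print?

[0]=0x10 [1]=0x6f [2]=0xb4 [3]=0xc0 (little-endian) → word 0xc0b46f10
state [0+:16] = (word>>0) & 0xffff = 28432  ←
id [16+:13] = (word>>16) & 0x1fff = 180
tag [29+:1] = (word>>29) & 0x1 = 0
slot [30+:2] = (word>>30) & 0x3 = 3
state signed 16b, MSB=0: value = 28432

28432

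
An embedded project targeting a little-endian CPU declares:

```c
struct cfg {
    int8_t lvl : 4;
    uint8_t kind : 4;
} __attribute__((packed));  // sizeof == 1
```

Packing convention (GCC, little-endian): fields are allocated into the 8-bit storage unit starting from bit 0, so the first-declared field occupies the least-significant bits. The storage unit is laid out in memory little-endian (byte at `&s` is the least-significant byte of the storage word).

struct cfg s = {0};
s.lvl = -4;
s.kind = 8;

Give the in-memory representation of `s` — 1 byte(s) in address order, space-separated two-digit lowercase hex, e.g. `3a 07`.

8c

lvl:4 = -4 → 0xc << 0 → word 0x0c
kind:4 = 8 → 0x8 << 4 → word 0x8c
word = 0x8c → little-endian bytes:
  [0]=0x8c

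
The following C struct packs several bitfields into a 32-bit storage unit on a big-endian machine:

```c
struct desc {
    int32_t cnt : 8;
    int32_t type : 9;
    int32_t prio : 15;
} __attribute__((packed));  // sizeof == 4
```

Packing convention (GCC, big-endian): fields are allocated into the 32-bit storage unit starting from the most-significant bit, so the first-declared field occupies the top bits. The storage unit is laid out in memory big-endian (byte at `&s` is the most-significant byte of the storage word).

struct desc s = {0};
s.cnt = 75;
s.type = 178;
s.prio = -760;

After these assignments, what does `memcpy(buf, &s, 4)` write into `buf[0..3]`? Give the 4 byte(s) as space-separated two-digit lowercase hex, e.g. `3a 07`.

4b 59 7d 08

cnt (8b) val=75 bits=0x4b at bit 24: 0x4b000000
type (9b) val=178 bits=0xb2 at bit 15: 0x4b590000
prio (15b) val=-760 bits=0x7d08 at bit 0: 0x4b597d08
word = 0x4b597d08 → big-endian bytes:
  [0]=0x4b  [1]=0x59  [2]=0x7d  [3]=0x08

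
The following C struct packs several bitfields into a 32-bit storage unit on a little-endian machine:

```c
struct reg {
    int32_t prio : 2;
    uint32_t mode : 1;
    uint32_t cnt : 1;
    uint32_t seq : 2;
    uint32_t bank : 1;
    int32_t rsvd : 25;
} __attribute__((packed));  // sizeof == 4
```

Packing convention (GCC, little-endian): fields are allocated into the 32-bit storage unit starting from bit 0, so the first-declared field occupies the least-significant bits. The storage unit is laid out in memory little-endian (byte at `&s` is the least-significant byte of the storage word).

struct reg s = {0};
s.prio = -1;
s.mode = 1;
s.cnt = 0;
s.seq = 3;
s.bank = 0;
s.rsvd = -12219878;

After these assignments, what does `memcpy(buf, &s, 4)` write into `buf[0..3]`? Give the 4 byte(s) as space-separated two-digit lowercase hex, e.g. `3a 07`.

37 0d c5 a2

prio (2b) val=-1 bits=0x3 at bit 0: 0x00000003
mode (1b) val=1 bits=0x1 at bit 2: 0x00000007
cnt (1b) val=0 bits=0x0 at bit 3: 0x00000007
seq (2b) val=3 bits=0x3 at bit 4: 0x00000037
bank (1b) val=0 bits=0x0 at bit 6: 0x00000037
rsvd (25b) val=-12219878 bits=0x1458a1a at bit 7: 0xa2c50d37
word = 0xa2c50d37 → little-endian bytes:
  [0]=0x37  [1]=0x0d  [2]=0xc5  [3]=0xa2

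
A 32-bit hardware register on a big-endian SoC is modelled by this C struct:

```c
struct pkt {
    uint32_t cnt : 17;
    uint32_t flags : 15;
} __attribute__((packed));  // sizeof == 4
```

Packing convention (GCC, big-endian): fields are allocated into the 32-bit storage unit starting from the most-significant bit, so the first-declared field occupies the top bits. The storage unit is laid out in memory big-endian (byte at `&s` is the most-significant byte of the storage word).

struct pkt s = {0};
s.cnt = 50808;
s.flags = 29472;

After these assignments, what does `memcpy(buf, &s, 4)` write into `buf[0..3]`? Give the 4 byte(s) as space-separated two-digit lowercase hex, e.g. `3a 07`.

cnt:17 = 50808 → 0xc678 << 15 → word 0x633c0000
flags:15 = 29472 → 0x7320 << 0 → word 0x633c7320
word = 0x633c7320 → big-endian bytes:
  [0]=0x63  [1]=0x3c  [2]=0x73  [3]=0x20

63 3c 73 20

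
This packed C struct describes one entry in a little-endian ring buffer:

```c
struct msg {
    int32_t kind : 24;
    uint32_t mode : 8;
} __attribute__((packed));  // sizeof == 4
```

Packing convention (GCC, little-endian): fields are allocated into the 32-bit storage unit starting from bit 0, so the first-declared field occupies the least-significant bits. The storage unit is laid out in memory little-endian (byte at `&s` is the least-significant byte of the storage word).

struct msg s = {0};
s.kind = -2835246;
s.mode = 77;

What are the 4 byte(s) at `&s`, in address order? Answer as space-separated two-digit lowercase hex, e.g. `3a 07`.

d2 bc d4 4d

kind:24 = -2835246 → 0xd4bcd2 << 0 → word 0x00d4bcd2
mode:8 = 77 → 0x4d << 24 → word 0x4dd4bcd2
word = 0x4dd4bcd2 → little-endian bytes:
  [0]=0xd2  [1]=0xbc  [2]=0xd4  [3]=0x4d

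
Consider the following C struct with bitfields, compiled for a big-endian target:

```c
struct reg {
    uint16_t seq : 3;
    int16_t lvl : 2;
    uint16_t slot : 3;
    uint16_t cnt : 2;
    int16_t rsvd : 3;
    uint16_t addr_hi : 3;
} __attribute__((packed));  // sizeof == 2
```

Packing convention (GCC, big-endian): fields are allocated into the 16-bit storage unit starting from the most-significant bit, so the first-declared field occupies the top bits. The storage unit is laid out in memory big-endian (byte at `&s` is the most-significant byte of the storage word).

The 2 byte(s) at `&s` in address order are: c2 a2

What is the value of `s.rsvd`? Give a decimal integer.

-4

[0]=0xc2 [1]=0xa2 (big-endian) → word 0xc2a2
seq:3 @ bit 13 → (0xc2a2>>13)&0x7 = 0x6
lvl:2 @ bit 11 → (0xc2a2>>11)&0x3 = 0x0
slot:3 @ bit 8 → (0xc2a2>>8)&0x7 = 0x2
cnt:2 @ bit 6 → (0xc2a2>>6)&0x3 = 0x2
rsvd:3 @ bit 3 → (0xc2a2>>3)&0x7 = 0x4  ←
addr_hi:3 @ bit 0 → (0xc2a2>>0)&0x7 = 0x2
rsvd signed 3b, MSB=1: 4 - 8 = -4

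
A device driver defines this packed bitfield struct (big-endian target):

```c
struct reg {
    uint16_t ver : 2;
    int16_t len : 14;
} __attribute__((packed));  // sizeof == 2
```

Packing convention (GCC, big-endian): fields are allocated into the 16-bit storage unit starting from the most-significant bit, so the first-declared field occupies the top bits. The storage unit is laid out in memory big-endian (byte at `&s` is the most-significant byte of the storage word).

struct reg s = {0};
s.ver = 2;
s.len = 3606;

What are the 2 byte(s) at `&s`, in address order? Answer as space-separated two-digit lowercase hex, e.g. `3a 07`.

[14+:2] ver=2 & 0x3 = 0x2; word=0x8000
[0+:14] len=3606 & 0x3fff = 0xe16; word=0x8e16
word = 0x8e16 → big-endian bytes:
  [0]=0x8e  [1]=0x16

8e 16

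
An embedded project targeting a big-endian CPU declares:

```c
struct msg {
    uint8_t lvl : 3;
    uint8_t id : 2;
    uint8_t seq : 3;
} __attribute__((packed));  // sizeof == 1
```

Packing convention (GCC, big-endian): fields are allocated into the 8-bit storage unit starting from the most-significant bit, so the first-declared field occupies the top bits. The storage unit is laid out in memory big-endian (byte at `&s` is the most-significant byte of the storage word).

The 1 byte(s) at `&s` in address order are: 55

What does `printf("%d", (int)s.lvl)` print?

[0]=0x55 (big-endian) → word 0x55
lvl [5+:3] = (word>>5) & 0x7 = 2  ←
id [3+:2] = (word>>3) & 0x3 = 2
seq [0+:3] = (word>>0) & 0x7 = 5

2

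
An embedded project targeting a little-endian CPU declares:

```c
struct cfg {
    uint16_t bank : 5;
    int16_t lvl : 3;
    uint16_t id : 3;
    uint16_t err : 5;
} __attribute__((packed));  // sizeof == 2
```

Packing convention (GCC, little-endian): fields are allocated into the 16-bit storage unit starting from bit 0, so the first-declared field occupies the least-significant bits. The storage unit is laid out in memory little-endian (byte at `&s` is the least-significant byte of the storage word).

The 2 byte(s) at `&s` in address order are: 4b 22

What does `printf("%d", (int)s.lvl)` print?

2

[0]=0x4b [1]=0x22 (little-endian) → word 0x224b
bank:5 @ bit 0 → (0x224b>>0)&0x1f = 0xb
lvl:3 @ bit 5 → (0x224b>>5)&0x7 = 0x2  ←
id:3 @ bit 8 → (0x224b>>8)&0x7 = 0x2
err:5 @ bit 11 → (0x224b>>11)&0x1f = 0x4
lvl signed 3b, MSB=0: value = 2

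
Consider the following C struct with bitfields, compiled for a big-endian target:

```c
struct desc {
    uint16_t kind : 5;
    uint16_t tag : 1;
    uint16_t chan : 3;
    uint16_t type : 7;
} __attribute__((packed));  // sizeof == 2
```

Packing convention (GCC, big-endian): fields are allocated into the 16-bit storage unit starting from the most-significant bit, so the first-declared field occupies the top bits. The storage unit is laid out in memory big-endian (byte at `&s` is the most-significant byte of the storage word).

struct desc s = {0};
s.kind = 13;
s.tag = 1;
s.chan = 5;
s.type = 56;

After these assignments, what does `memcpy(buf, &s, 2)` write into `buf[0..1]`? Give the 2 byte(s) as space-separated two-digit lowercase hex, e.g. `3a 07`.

[11+:5] kind=13 & 0x1f = 0xd; word=0x6800
[10+:1] tag=1 & 0x1 = 0x1; word=0x6c00
[7+:3] chan=5 & 0x7 = 0x5; word=0x6e80
[0+:7] type=56 & 0x7f = 0x38; word=0x6eb8
word = 0x6eb8 → big-endian bytes:
  [0]=0x6e  [1]=0xb8

6e b8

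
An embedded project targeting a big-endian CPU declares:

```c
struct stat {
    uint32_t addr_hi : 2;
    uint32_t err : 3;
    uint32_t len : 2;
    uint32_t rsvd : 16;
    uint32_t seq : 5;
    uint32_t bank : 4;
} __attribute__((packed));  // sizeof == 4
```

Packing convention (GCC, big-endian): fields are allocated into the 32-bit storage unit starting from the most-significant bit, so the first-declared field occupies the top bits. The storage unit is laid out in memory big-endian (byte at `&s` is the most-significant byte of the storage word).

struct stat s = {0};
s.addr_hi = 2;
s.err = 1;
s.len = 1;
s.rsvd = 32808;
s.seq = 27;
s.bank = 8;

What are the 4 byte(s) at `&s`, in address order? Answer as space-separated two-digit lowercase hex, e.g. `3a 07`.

addr_hi:2 = 2 → 0x2 << 30 → word 0x80000000
err:3 = 1 → 0x1 << 27 → word 0x88000000
len:2 = 1 → 0x1 << 25 → word 0x8a000000
rsvd:16 = 32808 → 0x8028 << 9 → word 0x8b005000
seq:5 = 27 → 0x1b << 4 → word 0x8b0051b0
bank:4 = 8 → 0x8 << 0 → word 0x8b0051b8
word = 0x8b0051b8 → big-endian bytes:
  [0]=0x8b  [1]=0x00  [2]=0x51  [3]=0xb8

8b 00 51 b8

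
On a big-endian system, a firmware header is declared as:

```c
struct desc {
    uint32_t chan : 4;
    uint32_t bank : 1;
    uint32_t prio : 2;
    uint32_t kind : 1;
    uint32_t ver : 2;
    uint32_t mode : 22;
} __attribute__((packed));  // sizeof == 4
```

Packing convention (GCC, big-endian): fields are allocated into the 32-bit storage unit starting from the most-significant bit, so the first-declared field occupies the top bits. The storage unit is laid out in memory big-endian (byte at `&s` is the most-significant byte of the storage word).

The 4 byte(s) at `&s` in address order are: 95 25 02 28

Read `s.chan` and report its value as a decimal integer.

9

[0]=0x95 [1]=0x25 [2]=0x02 [3]=0x28 (big-endian) → word 0x95250228
chan [28+:4] = (word>>28) & 0xf = 9  ←
bank [27+:1] = (word>>27) & 0x1 = 0
prio [25+:2] = (word>>25) & 0x3 = 2
kind [24+:1] = (word>>24) & 0x1 = 1
ver [22+:2] = (word>>22) & 0x3 = 0
mode [0+:22] = (word>>0) & 0x3fffff = 2425384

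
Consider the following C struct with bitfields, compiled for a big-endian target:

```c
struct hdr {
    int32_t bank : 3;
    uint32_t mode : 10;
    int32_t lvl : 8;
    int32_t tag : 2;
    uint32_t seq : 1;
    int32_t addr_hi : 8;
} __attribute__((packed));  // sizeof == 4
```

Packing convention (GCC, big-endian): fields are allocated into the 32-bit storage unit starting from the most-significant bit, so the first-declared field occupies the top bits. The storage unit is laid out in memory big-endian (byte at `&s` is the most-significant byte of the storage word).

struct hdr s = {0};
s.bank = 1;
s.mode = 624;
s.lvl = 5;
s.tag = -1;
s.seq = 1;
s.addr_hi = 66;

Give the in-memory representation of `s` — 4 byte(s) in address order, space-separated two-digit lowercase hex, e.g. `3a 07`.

33 80 2f 42

[29+:3] bank=1 & 0x7 = 0x1; word=0x20000000
[19+:10] mode=624 & 0x3ff = 0x270; word=0x33800000
[11+:8] lvl=5 & 0xff = 0x5; word=0x33802800
[9+:2] tag=-1 & 0x3 = 0x3; word=0x33802e00
[8+:1] seq=1 & 0x1 = 0x1; word=0x33802f00
[0+:8] addr_hi=66 & 0xff = 0x42; word=0x33802f42
word = 0x33802f42 → big-endian bytes:
  [0]=0x33  [1]=0x80  [2]=0x2f  [3]=0x42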